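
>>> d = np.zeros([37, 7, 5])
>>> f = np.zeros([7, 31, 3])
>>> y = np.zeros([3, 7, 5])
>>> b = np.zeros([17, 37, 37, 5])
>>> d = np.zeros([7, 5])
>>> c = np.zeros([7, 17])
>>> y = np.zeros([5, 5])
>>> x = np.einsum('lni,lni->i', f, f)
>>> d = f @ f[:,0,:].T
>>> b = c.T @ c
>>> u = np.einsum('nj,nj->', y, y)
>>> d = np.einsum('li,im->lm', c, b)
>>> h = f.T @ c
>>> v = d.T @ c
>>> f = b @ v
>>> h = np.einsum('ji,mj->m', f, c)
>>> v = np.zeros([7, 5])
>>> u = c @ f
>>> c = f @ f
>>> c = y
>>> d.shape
(7, 17)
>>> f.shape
(17, 17)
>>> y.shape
(5, 5)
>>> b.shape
(17, 17)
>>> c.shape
(5, 5)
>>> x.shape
(3,)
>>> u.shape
(7, 17)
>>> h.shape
(7,)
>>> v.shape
(7, 5)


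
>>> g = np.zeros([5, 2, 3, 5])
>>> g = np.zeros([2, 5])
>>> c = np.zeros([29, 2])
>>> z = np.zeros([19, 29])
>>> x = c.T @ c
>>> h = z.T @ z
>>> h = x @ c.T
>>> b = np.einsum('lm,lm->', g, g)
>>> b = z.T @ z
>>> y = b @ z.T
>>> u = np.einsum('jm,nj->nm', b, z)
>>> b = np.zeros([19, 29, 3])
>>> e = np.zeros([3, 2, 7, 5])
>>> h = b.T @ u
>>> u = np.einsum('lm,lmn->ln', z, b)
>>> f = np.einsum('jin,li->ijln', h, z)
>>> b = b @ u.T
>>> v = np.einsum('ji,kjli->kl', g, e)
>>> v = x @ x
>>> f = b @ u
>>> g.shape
(2, 5)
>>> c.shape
(29, 2)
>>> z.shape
(19, 29)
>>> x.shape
(2, 2)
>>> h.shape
(3, 29, 29)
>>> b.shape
(19, 29, 19)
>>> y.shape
(29, 19)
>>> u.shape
(19, 3)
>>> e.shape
(3, 2, 7, 5)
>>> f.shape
(19, 29, 3)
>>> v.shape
(2, 2)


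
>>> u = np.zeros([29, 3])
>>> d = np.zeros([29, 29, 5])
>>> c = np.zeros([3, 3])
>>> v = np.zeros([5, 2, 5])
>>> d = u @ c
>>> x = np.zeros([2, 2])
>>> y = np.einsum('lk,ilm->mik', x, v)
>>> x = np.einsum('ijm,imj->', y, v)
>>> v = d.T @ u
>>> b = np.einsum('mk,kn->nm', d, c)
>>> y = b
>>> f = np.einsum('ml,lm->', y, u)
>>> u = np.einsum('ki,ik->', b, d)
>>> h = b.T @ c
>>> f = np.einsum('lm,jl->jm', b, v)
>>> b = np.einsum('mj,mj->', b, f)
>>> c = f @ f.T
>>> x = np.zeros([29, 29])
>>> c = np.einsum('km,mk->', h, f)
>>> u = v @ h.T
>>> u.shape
(3, 29)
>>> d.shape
(29, 3)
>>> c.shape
()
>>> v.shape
(3, 3)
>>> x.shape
(29, 29)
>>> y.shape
(3, 29)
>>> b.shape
()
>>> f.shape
(3, 29)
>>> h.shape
(29, 3)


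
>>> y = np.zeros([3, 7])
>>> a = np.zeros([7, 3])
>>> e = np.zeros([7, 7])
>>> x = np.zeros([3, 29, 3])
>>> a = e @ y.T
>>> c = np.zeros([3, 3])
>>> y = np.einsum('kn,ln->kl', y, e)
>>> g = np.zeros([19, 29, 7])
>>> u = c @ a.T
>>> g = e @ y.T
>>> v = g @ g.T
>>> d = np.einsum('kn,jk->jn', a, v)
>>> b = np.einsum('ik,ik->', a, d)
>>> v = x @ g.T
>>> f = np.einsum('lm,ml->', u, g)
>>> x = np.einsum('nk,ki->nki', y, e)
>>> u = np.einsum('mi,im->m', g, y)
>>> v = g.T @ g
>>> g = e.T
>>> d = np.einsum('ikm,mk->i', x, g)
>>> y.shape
(3, 7)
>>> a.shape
(7, 3)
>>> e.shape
(7, 7)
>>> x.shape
(3, 7, 7)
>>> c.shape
(3, 3)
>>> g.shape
(7, 7)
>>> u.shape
(7,)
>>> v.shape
(3, 3)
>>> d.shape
(3,)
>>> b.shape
()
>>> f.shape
()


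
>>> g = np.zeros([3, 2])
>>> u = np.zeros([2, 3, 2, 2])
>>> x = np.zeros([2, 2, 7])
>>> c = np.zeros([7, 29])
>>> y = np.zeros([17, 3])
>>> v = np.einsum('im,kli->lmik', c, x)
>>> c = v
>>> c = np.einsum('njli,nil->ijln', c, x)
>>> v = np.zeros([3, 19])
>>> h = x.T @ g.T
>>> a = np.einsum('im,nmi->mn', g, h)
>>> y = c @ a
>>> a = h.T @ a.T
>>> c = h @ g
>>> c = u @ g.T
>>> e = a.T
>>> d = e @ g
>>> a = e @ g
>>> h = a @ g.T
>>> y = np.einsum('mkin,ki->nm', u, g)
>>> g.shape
(3, 2)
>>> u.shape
(2, 3, 2, 2)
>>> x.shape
(2, 2, 7)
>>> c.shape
(2, 3, 2, 3)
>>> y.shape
(2, 2)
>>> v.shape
(3, 19)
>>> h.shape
(2, 2, 3)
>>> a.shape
(2, 2, 2)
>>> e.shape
(2, 2, 3)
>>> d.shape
(2, 2, 2)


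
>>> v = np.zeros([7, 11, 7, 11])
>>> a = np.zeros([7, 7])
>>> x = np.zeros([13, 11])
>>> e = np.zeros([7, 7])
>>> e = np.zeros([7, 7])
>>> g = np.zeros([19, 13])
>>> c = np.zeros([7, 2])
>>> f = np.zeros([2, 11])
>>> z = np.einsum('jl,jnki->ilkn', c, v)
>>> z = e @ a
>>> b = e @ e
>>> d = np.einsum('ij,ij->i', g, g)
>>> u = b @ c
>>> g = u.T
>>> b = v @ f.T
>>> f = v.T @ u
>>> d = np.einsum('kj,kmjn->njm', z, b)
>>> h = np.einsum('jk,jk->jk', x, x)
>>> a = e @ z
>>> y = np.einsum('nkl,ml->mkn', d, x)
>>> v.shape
(7, 11, 7, 11)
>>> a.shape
(7, 7)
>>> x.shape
(13, 11)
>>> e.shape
(7, 7)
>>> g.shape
(2, 7)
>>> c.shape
(7, 2)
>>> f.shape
(11, 7, 11, 2)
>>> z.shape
(7, 7)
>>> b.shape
(7, 11, 7, 2)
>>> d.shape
(2, 7, 11)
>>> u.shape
(7, 2)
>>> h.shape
(13, 11)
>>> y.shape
(13, 7, 2)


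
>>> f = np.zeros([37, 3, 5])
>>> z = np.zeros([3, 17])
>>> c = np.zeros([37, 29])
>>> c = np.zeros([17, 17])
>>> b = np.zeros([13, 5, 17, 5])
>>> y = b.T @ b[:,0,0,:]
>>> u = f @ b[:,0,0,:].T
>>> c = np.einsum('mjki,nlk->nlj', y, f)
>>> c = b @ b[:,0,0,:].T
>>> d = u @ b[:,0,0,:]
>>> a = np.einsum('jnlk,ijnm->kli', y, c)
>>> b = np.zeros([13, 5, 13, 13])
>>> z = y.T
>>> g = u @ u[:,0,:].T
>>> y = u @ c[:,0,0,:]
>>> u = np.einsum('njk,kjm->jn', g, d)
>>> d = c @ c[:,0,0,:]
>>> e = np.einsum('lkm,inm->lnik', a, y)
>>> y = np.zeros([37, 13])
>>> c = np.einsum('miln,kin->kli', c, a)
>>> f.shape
(37, 3, 5)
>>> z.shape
(5, 5, 17, 5)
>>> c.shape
(5, 17, 5)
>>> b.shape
(13, 5, 13, 13)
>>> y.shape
(37, 13)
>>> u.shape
(3, 37)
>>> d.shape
(13, 5, 17, 13)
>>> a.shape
(5, 5, 13)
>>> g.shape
(37, 3, 37)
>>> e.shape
(5, 3, 37, 5)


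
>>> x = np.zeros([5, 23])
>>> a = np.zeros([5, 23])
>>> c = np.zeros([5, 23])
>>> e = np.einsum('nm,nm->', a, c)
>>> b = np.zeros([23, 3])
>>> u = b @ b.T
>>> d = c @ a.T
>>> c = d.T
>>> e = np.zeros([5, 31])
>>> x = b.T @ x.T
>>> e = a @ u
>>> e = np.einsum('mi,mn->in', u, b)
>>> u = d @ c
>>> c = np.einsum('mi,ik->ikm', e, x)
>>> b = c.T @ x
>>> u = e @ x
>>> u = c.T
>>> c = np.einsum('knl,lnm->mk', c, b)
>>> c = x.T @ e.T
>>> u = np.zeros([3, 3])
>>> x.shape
(3, 5)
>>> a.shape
(5, 23)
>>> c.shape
(5, 23)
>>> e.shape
(23, 3)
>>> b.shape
(23, 5, 5)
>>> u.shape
(3, 3)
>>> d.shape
(5, 5)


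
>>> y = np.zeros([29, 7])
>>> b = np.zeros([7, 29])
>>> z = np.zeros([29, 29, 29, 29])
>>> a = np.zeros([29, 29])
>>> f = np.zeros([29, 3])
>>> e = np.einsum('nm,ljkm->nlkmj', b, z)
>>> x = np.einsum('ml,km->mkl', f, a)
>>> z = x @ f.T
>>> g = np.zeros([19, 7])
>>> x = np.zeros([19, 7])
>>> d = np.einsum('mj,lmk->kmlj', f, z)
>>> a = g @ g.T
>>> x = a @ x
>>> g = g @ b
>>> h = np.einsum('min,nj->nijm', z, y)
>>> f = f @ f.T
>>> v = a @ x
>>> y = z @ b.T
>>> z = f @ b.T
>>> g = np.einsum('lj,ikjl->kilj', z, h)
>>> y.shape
(29, 29, 7)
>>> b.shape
(7, 29)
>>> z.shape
(29, 7)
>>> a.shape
(19, 19)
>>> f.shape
(29, 29)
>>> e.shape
(7, 29, 29, 29, 29)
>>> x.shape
(19, 7)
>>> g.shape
(29, 29, 29, 7)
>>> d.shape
(29, 29, 29, 3)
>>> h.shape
(29, 29, 7, 29)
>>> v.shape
(19, 7)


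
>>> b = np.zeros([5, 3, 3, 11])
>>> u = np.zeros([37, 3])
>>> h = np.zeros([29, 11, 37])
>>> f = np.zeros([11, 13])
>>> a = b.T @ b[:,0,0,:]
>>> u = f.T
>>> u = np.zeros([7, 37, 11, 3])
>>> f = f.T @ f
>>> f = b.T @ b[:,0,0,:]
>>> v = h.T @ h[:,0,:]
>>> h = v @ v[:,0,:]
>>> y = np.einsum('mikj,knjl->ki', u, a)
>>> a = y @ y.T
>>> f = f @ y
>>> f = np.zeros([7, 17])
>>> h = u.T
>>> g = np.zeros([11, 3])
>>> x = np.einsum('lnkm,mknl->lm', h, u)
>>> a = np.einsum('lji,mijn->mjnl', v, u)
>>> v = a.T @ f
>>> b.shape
(5, 3, 3, 11)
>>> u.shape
(7, 37, 11, 3)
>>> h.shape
(3, 11, 37, 7)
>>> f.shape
(7, 17)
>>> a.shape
(7, 11, 3, 37)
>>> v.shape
(37, 3, 11, 17)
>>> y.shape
(11, 37)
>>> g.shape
(11, 3)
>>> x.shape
(3, 7)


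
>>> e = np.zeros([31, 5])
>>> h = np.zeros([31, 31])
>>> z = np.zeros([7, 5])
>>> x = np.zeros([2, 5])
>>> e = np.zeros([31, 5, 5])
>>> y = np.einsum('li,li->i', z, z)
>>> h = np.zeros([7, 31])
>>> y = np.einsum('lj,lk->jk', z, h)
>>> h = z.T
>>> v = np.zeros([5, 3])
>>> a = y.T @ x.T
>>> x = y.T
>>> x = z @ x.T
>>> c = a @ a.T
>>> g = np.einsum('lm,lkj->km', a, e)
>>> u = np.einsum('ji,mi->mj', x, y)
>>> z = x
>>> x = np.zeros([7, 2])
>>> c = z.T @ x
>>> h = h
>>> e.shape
(31, 5, 5)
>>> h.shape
(5, 7)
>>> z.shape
(7, 31)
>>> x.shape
(7, 2)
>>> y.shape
(5, 31)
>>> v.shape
(5, 3)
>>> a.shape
(31, 2)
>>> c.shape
(31, 2)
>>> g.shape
(5, 2)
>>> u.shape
(5, 7)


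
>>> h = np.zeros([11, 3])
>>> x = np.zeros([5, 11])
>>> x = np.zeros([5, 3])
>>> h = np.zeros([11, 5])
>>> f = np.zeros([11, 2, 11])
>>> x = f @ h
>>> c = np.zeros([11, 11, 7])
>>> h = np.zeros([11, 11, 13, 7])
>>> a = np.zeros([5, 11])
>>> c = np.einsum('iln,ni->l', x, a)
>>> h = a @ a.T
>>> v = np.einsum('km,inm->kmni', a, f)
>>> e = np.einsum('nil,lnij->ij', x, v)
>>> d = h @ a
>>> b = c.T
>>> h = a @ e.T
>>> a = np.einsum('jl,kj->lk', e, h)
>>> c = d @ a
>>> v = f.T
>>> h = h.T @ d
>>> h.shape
(2, 11)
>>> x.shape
(11, 2, 5)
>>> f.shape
(11, 2, 11)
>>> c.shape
(5, 5)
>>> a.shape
(11, 5)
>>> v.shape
(11, 2, 11)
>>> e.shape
(2, 11)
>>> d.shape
(5, 11)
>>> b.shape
(2,)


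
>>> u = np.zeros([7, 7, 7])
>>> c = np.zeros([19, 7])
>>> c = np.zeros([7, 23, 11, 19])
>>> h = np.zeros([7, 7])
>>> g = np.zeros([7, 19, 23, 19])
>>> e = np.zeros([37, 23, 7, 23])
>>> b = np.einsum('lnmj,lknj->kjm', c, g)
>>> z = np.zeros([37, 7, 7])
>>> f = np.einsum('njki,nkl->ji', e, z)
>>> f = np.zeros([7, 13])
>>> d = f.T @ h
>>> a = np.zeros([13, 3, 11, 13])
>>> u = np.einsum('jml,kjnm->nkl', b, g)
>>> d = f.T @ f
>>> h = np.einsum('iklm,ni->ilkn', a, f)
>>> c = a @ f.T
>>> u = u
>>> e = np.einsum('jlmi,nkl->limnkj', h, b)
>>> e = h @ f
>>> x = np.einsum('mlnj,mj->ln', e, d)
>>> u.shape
(23, 7, 11)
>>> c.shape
(13, 3, 11, 7)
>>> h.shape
(13, 11, 3, 7)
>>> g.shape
(7, 19, 23, 19)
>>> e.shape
(13, 11, 3, 13)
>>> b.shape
(19, 19, 11)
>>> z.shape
(37, 7, 7)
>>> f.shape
(7, 13)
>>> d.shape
(13, 13)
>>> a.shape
(13, 3, 11, 13)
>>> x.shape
(11, 3)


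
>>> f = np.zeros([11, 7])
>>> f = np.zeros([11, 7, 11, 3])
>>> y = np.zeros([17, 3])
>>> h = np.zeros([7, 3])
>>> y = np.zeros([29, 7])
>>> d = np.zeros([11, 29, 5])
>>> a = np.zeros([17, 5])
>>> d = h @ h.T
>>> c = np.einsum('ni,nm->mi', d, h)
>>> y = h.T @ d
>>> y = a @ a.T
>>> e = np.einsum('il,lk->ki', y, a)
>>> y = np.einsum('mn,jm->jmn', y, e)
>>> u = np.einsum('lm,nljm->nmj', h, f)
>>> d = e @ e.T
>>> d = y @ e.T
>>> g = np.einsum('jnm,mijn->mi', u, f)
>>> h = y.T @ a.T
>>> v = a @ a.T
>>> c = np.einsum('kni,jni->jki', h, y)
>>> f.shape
(11, 7, 11, 3)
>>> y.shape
(5, 17, 17)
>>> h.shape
(17, 17, 17)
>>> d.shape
(5, 17, 5)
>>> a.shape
(17, 5)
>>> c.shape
(5, 17, 17)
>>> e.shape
(5, 17)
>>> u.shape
(11, 3, 11)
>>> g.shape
(11, 7)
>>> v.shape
(17, 17)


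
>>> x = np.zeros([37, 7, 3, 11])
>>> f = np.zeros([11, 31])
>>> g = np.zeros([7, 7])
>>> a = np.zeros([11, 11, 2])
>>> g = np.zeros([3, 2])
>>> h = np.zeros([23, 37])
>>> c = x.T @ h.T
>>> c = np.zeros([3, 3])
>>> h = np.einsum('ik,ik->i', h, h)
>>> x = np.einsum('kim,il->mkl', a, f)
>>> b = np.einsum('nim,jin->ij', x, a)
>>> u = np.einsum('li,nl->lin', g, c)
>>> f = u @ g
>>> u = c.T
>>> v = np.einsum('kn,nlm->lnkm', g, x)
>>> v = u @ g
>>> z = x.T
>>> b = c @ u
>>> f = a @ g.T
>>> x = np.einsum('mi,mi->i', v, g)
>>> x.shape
(2,)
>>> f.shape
(11, 11, 3)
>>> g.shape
(3, 2)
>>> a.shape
(11, 11, 2)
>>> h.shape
(23,)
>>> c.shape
(3, 3)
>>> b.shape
(3, 3)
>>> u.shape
(3, 3)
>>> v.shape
(3, 2)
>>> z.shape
(31, 11, 2)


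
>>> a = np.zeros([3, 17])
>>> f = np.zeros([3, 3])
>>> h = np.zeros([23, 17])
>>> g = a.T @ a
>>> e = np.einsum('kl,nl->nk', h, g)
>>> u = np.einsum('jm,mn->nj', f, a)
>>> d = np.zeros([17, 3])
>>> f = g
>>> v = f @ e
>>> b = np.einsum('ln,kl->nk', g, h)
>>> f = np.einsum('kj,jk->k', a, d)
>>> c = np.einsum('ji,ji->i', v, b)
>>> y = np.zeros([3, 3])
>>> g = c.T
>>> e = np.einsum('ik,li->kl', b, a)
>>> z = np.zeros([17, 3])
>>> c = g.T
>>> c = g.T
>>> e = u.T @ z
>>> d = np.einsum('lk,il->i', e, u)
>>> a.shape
(3, 17)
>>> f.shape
(3,)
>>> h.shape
(23, 17)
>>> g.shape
(23,)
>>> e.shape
(3, 3)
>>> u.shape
(17, 3)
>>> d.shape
(17,)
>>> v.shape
(17, 23)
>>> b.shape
(17, 23)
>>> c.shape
(23,)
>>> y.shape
(3, 3)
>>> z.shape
(17, 3)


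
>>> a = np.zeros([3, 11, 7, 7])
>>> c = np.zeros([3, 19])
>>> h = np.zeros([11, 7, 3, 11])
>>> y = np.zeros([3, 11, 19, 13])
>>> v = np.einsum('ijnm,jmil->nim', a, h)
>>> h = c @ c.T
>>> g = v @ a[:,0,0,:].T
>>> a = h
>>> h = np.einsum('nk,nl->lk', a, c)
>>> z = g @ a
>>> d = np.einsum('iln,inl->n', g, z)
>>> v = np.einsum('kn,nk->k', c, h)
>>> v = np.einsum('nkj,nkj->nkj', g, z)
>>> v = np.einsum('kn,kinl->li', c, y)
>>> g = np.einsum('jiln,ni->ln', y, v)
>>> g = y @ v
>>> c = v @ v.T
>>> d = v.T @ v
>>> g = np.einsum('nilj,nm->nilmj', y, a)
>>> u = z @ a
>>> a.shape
(3, 3)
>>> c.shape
(13, 13)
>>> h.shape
(19, 3)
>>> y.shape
(3, 11, 19, 13)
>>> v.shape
(13, 11)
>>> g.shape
(3, 11, 19, 3, 13)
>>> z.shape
(7, 3, 3)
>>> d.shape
(11, 11)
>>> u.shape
(7, 3, 3)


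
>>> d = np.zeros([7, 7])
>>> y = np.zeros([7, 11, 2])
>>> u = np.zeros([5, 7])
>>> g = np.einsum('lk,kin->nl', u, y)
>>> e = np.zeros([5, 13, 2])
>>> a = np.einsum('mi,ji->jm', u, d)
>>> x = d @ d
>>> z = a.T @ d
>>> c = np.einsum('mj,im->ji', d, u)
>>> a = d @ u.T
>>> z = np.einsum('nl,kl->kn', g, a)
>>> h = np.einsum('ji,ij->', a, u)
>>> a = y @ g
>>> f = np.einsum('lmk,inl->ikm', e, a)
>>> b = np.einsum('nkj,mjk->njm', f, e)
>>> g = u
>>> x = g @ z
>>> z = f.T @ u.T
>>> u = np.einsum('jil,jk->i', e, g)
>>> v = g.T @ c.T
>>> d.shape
(7, 7)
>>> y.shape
(7, 11, 2)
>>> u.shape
(13,)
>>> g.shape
(5, 7)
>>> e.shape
(5, 13, 2)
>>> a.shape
(7, 11, 5)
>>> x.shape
(5, 2)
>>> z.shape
(13, 2, 5)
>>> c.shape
(7, 5)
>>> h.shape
()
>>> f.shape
(7, 2, 13)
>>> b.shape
(7, 13, 5)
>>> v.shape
(7, 7)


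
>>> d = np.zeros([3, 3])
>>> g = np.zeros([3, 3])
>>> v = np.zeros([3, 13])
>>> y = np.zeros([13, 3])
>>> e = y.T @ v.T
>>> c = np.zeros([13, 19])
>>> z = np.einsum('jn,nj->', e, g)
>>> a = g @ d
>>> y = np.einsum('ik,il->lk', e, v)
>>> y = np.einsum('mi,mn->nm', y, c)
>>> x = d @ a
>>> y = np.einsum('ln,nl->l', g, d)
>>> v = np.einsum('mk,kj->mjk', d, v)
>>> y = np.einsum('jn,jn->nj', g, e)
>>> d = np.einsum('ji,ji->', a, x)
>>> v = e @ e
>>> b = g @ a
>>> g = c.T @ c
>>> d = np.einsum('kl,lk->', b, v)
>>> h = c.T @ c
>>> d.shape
()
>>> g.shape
(19, 19)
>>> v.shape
(3, 3)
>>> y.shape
(3, 3)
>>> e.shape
(3, 3)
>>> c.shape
(13, 19)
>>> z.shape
()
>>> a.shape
(3, 3)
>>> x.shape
(3, 3)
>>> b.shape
(3, 3)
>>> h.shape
(19, 19)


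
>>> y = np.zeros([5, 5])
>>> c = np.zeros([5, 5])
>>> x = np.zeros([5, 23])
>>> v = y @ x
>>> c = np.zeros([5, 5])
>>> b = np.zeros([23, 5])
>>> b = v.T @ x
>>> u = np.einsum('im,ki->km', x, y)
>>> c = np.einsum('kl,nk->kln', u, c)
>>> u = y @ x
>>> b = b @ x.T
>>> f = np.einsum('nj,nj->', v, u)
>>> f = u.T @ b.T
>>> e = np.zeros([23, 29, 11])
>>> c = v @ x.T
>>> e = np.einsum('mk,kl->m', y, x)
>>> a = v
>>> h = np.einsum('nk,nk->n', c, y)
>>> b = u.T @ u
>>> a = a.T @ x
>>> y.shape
(5, 5)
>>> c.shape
(5, 5)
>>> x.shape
(5, 23)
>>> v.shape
(5, 23)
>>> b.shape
(23, 23)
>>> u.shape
(5, 23)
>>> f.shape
(23, 23)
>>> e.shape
(5,)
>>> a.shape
(23, 23)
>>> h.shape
(5,)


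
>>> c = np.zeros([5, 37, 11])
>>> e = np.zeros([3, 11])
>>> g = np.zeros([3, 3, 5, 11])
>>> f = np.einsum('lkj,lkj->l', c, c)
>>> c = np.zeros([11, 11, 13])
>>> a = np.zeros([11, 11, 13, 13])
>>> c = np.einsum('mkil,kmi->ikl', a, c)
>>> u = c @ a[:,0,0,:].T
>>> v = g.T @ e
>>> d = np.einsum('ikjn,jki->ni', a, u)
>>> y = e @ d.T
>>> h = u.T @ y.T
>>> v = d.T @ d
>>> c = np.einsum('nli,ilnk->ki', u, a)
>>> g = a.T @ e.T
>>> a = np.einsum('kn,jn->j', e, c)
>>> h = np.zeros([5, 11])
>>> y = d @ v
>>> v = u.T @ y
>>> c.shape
(13, 11)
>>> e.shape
(3, 11)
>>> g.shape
(13, 13, 11, 3)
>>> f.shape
(5,)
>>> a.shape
(13,)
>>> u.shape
(13, 11, 11)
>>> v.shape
(11, 11, 11)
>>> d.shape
(13, 11)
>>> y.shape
(13, 11)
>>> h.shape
(5, 11)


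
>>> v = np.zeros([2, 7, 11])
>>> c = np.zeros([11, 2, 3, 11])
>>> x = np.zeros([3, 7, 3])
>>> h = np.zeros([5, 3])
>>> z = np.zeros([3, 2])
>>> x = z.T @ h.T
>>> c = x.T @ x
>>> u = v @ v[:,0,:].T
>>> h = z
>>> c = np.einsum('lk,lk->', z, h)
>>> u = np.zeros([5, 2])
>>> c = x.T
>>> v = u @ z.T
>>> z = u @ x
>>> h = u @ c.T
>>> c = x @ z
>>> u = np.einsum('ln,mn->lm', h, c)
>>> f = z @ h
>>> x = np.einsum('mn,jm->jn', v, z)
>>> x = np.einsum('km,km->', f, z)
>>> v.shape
(5, 3)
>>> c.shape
(2, 5)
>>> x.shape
()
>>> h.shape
(5, 5)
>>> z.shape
(5, 5)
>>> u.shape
(5, 2)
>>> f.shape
(5, 5)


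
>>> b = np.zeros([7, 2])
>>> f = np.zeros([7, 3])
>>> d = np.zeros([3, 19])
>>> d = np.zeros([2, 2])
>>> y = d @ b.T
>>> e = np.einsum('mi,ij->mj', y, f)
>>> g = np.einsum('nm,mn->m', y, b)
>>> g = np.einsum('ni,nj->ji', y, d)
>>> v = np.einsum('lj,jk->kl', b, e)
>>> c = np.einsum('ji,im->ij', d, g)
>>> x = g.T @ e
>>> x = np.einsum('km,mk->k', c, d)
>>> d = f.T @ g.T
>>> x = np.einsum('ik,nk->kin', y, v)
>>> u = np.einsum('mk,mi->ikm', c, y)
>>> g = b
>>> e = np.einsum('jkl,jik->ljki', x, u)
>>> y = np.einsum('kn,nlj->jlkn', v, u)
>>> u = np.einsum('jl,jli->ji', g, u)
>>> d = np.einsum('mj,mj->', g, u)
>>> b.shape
(7, 2)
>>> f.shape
(7, 3)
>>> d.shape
()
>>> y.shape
(2, 2, 3, 7)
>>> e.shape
(3, 7, 2, 2)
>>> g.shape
(7, 2)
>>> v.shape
(3, 7)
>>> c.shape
(2, 2)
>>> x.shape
(7, 2, 3)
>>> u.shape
(7, 2)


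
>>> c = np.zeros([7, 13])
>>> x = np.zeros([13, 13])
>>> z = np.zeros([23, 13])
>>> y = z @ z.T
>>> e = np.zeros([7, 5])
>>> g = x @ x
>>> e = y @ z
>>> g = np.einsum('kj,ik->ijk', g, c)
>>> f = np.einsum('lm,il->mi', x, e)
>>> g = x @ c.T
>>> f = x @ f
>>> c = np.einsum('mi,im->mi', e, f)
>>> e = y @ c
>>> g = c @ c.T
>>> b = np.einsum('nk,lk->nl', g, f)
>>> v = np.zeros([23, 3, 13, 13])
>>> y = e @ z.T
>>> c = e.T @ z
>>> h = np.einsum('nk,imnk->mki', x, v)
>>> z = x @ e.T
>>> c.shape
(13, 13)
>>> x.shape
(13, 13)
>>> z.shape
(13, 23)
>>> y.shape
(23, 23)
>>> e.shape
(23, 13)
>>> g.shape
(23, 23)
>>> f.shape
(13, 23)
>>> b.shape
(23, 13)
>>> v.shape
(23, 3, 13, 13)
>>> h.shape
(3, 13, 23)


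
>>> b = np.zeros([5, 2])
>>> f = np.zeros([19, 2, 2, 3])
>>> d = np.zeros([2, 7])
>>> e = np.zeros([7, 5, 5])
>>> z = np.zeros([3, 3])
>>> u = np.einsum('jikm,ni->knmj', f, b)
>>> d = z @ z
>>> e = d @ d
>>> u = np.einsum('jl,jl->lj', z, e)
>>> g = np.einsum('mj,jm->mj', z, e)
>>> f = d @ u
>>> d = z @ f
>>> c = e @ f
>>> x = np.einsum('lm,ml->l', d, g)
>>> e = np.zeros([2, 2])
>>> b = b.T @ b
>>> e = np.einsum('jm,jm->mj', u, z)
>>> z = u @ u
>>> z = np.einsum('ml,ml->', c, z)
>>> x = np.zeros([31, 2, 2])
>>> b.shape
(2, 2)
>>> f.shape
(3, 3)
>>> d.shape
(3, 3)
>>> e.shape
(3, 3)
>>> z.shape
()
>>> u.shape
(3, 3)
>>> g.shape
(3, 3)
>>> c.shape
(3, 3)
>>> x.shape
(31, 2, 2)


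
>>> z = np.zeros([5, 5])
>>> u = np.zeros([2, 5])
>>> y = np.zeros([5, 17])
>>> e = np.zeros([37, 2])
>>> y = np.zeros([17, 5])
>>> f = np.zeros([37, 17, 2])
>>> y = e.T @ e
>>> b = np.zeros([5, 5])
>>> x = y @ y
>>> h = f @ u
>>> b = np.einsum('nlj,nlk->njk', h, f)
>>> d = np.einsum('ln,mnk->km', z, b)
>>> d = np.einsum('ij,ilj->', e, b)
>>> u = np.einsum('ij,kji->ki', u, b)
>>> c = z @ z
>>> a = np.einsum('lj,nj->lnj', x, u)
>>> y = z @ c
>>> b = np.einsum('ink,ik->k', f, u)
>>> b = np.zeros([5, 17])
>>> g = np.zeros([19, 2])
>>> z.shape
(5, 5)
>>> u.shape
(37, 2)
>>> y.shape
(5, 5)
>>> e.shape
(37, 2)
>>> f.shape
(37, 17, 2)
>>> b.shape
(5, 17)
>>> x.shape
(2, 2)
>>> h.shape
(37, 17, 5)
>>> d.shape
()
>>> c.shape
(5, 5)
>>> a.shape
(2, 37, 2)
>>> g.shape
(19, 2)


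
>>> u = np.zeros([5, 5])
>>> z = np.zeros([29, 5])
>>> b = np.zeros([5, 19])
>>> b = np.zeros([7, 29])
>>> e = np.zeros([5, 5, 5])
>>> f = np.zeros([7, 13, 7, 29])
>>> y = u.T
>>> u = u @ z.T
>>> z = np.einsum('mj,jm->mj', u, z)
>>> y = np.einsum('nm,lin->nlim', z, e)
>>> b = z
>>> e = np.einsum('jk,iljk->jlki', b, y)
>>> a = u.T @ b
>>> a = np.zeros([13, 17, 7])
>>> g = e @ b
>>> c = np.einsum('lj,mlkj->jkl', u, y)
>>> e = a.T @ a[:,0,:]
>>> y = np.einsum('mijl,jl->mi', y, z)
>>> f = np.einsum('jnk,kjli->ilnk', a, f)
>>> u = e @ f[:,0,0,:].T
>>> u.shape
(7, 17, 29)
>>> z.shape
(5, 29)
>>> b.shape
(5, 29)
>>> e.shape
(7, 17, 7)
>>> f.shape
(29, 7, 17, 7)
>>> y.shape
(5, 5)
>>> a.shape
(13, 17, 7)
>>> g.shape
(5, 5, 29, 29)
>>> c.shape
(29, 5, 5)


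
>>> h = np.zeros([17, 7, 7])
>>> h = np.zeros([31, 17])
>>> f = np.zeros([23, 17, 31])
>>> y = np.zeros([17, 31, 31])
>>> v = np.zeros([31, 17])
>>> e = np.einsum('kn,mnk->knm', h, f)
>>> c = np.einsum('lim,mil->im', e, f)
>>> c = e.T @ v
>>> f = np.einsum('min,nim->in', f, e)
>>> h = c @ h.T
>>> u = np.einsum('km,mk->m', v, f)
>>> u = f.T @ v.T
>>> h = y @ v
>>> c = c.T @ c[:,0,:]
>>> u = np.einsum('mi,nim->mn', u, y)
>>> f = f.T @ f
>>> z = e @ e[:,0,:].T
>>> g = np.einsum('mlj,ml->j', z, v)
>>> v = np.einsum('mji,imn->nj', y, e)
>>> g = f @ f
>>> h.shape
(17, 31, 17)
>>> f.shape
(31, 31)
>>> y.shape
(17, 31, 31)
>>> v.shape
(23, 31)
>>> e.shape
(31, 17, 23)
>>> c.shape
(17, 17, 17)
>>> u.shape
(31, 17)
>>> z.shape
(31, 17, 31)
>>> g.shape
(31, 31)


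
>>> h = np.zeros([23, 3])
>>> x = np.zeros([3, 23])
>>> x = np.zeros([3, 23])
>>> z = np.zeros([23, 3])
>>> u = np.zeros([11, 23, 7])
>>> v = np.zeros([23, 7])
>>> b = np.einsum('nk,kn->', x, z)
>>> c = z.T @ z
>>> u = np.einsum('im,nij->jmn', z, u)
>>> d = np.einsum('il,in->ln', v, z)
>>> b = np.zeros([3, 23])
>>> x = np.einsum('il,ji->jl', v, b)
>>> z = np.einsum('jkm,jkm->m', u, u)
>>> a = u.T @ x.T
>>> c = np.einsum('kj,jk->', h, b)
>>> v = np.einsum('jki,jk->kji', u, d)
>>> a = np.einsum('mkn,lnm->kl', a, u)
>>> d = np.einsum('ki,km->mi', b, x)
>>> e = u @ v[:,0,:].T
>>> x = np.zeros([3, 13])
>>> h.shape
(23, 3)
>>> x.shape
(3, 13)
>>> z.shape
(11,)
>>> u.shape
(7, 3, 11)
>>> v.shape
(3, 7, 11)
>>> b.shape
(3, 23)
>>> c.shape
()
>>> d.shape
(7, 23)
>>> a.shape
(3, 7)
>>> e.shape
(7, 3, 3)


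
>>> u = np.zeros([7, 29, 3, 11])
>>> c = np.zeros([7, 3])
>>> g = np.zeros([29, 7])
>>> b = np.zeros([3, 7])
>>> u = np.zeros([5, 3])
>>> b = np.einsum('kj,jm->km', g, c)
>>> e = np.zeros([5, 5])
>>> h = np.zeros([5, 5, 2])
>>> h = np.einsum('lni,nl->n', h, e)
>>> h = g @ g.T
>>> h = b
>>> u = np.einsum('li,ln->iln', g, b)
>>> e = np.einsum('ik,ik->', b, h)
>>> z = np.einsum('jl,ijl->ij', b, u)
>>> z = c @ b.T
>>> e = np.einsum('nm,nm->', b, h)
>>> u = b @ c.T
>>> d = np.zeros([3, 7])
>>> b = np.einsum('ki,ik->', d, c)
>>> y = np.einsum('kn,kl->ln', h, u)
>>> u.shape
(29, 7)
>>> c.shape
(7, 3)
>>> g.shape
(29, 7)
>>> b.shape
()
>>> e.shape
()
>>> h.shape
(29, 3)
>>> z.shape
(7, 29)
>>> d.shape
(3, 7)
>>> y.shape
(7, 3)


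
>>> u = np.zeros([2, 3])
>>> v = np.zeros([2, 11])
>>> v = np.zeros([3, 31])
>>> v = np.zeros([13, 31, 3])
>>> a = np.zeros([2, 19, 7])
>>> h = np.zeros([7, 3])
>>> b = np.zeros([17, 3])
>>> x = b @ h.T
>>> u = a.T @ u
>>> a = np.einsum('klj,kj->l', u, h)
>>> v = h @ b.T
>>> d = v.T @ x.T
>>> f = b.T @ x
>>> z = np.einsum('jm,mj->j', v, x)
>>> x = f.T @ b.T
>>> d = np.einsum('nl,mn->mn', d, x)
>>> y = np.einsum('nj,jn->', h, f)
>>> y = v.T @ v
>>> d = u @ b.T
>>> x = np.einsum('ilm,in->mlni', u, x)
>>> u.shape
(7, 19, 3)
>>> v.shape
(7, 17)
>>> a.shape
(19,)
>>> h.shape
(7, 3)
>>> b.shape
(17, 3)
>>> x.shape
(3, 19, 17, 7)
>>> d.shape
(7, 19, 17)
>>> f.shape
(3, 7)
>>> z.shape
(7,)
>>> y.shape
(17, 17)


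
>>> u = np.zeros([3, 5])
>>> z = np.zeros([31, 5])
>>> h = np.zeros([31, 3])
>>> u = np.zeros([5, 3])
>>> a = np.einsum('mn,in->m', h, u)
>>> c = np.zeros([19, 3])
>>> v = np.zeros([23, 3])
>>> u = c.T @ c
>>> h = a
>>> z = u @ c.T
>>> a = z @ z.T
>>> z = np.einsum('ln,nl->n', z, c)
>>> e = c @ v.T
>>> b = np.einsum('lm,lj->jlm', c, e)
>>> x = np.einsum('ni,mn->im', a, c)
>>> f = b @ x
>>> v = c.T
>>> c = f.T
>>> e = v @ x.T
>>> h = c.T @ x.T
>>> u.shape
(3, 3)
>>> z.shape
(19,)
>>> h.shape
(23, 19, 3)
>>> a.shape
(3, 3)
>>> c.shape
(19, 19, 23)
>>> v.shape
(3, 19)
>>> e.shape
(3, 3)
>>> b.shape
(23, 19, 3)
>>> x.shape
(3, 19)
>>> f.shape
(23, 19, 19)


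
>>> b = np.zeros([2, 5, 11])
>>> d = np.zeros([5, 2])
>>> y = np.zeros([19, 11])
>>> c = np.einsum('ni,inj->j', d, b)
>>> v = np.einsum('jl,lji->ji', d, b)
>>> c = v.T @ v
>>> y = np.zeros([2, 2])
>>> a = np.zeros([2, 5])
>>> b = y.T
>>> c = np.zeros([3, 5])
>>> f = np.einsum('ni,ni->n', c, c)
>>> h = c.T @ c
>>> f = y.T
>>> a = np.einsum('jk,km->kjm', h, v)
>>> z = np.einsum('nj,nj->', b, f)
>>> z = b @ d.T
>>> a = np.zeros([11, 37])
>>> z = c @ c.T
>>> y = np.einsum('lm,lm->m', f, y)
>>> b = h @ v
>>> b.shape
(5, 11)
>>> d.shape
(5, 2)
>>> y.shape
(2,)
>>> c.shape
(3, 5)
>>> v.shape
(5, 11)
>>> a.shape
(11, 37)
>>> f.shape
(2, 2)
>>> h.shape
(5, 5)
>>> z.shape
(3, 3)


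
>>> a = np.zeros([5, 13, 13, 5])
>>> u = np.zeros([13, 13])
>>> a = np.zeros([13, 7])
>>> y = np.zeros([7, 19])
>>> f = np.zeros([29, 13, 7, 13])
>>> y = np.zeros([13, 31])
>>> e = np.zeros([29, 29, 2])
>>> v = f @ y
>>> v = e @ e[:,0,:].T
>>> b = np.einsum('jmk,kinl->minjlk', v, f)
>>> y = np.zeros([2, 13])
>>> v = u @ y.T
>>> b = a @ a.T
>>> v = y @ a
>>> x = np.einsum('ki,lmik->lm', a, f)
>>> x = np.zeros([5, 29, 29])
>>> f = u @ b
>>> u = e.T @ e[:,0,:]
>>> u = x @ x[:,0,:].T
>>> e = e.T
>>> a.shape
(13, 7)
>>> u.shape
(5, 29, 5)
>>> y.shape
(2, 13)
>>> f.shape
(13, 13)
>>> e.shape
(2, 29, 29)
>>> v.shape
(2, 7)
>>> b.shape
(13, 13)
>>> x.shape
(5, 29, 29)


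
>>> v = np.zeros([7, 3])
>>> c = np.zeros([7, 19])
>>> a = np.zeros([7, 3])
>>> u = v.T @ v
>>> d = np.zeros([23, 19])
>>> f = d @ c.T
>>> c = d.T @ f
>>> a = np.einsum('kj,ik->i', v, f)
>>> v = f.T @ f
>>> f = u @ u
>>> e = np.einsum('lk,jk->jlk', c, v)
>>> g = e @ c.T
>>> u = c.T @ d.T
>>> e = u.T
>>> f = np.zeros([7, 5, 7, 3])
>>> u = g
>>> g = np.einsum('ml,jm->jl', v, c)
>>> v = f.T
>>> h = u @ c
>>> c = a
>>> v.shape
(3, 7, 5, 7)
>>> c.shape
(23,)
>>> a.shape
(23,)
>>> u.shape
(7, 19, 19)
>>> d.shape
(23, 19)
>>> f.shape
(7, 5, 7, 3)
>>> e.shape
(23, 7)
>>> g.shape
(19, 7)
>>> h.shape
(7, 19, 7)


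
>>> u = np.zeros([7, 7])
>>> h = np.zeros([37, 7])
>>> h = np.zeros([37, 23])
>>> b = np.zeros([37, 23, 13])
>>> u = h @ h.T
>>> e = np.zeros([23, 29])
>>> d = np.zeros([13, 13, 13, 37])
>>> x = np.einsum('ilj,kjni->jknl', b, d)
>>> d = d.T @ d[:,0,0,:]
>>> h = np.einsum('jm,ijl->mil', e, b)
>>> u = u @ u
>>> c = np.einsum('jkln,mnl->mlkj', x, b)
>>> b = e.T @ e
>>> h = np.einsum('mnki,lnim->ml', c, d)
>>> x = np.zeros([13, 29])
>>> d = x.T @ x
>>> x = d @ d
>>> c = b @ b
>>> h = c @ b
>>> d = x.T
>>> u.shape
(37, 37)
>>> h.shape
(29, 29)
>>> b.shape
(29, 29)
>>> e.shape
(23, 29)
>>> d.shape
(29, 29)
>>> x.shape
(29, 29)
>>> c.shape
(29, 29)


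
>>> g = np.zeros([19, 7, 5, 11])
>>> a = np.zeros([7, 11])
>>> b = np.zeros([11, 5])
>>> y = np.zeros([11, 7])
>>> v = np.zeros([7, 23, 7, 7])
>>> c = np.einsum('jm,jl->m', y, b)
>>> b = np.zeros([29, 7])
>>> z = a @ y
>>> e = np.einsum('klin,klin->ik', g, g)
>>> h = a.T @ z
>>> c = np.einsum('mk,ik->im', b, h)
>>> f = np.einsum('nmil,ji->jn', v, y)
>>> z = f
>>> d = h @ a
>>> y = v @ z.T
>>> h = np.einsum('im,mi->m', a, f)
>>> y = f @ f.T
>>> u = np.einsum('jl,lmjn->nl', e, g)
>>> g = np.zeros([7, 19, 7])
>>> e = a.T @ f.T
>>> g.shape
(7, 19, 7)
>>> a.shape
(7, 11)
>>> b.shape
(29, 7)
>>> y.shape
(11, 11)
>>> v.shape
(7, 23, 7, 7)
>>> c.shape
(11, 29)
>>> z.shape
(11, 7)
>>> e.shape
(11, 11)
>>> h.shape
(11,)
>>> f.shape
(11, 7)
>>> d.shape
(11, 11)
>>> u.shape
(11, 19)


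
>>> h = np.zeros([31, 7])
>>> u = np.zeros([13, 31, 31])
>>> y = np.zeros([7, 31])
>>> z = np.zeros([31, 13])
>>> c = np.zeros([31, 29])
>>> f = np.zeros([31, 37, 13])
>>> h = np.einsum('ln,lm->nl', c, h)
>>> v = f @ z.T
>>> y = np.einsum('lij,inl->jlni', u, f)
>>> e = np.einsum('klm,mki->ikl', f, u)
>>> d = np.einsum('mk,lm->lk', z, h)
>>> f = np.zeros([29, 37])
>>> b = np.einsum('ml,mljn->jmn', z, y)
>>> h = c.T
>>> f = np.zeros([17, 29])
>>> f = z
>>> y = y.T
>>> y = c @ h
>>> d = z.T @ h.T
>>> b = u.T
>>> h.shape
(29, 31)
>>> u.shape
(13, 31, 31)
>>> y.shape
(31, 31)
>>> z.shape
(31, 13)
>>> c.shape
(31, 29)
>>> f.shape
(31, 13)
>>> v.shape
(31, 37, 31)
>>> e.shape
(31, 31, 37)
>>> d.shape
(13, 29)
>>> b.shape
(31, 31, 13)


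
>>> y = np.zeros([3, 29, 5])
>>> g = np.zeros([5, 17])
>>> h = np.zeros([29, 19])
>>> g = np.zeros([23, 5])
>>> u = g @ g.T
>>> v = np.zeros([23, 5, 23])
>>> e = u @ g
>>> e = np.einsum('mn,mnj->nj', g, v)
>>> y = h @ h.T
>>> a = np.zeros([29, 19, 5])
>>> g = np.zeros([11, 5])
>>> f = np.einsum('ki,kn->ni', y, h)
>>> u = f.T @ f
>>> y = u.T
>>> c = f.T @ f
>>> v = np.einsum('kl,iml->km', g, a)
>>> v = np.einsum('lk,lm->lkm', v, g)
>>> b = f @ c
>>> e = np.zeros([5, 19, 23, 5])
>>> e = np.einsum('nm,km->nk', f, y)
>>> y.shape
(29, 29)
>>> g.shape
(11, 5)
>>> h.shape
(29, 19)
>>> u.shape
(29, 29)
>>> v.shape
(11, 19, 5)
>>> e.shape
(19, 29)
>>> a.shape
(29, 19, 5)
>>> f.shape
(19, 29)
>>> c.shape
(29, 29)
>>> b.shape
(19, 29)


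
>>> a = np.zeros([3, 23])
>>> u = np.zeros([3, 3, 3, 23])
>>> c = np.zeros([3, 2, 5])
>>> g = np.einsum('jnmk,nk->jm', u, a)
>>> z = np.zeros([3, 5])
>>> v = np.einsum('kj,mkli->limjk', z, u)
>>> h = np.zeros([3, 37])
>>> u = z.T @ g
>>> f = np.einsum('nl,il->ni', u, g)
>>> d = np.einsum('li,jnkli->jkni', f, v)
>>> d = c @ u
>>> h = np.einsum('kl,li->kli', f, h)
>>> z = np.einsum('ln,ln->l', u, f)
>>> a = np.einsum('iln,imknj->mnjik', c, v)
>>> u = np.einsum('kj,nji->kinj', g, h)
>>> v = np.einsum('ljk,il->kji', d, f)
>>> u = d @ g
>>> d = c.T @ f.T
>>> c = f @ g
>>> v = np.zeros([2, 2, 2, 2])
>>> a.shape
(23, 5, 3, 3, 3)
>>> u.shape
(3, 2, 3)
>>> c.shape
(5, 3)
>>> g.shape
(3, 3)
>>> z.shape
(5,)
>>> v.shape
(2, 2, 2, 2)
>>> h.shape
(5, 3, 37)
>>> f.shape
(5, 3)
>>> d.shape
(5, 2, 5)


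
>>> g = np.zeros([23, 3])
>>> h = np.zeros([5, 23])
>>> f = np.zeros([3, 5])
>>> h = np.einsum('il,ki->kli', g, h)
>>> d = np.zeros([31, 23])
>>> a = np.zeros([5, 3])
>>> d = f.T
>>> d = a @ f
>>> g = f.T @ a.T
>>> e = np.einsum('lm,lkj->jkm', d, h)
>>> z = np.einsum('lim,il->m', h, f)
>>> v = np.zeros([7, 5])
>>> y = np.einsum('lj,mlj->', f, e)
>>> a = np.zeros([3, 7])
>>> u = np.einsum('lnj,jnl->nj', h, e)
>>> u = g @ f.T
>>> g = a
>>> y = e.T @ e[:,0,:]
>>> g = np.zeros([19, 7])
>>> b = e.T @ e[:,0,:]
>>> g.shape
(19, 7)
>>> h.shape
(5, 3, 23)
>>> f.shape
(3, 5)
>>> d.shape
(5, 5)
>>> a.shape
(3, 7)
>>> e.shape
(23, 3, 5)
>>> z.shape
(23,)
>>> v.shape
(7, 5)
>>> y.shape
(5, 3, 5)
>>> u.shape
(5, 3)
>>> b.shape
(5, 3, 5)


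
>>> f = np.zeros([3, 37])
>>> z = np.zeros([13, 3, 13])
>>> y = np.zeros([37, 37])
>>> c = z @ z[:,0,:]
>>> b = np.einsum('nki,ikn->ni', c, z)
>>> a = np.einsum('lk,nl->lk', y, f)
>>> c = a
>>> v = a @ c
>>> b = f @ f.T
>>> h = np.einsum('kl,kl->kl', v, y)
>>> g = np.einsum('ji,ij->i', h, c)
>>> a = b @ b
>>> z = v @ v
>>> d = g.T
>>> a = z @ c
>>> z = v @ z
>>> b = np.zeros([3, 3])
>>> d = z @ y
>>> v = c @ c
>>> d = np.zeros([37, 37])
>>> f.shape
(3, 37)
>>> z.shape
(37, 37)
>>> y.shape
(37, 37)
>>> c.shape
(37, 37)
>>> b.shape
(3, 3)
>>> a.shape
(37, 37)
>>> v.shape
(37, 37)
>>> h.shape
(37, 37)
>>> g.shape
(37,)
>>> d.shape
(37, 37)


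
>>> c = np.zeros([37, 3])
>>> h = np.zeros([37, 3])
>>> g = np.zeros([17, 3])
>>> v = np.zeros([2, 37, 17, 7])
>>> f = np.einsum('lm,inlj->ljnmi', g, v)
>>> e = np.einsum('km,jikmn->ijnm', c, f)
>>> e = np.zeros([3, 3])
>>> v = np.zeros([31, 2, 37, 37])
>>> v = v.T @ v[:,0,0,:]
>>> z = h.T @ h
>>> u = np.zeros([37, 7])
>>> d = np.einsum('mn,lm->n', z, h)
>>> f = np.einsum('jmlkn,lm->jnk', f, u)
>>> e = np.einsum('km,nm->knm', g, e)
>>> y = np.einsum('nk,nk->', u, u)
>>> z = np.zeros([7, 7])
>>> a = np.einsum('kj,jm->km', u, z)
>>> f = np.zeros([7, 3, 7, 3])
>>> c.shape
(37, 3)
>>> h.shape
(37, 3)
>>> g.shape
(17, 3)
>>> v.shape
(37, 37, 2, 37)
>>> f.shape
(7, 3, 7, 3)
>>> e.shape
(17, 3, 3)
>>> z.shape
(7, 7)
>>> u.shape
(37, 7)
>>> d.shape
(3,)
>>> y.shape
()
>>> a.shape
(37, 7)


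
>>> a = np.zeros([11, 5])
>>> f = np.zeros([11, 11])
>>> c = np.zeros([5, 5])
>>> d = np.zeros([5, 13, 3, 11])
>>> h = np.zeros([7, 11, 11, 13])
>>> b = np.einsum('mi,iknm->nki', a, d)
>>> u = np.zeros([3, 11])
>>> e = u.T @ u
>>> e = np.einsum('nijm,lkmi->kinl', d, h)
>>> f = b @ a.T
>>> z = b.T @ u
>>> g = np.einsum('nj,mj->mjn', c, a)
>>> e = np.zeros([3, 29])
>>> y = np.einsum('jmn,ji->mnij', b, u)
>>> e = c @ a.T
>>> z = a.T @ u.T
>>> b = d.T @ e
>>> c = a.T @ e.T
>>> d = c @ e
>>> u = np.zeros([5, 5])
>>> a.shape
(11, 5)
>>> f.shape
(3, 13, 11)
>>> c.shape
(5, 5)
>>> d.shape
(5, 11)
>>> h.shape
(7, 11, 11, 13)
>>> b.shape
(11, 3, 13, 11)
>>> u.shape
(5, 5)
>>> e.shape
(5, 11)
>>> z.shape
(5, 3)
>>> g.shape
(11, 5, 5)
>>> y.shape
(13, 5, 11, 3)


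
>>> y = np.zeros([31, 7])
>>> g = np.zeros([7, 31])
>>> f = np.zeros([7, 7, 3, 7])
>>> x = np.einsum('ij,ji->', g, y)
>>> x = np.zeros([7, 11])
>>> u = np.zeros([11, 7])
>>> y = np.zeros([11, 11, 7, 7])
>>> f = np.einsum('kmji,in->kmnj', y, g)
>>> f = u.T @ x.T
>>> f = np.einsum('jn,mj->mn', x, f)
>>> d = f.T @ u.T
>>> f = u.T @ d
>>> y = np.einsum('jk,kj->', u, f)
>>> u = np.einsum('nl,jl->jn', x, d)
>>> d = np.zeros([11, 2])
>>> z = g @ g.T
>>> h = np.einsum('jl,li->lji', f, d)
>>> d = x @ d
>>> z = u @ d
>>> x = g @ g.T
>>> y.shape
()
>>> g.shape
(7, 31)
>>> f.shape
(7, 11)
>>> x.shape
(7, 7)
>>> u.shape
(11, 7)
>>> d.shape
(7, 2)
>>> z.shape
(11, 2)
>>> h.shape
(11, 7, 2)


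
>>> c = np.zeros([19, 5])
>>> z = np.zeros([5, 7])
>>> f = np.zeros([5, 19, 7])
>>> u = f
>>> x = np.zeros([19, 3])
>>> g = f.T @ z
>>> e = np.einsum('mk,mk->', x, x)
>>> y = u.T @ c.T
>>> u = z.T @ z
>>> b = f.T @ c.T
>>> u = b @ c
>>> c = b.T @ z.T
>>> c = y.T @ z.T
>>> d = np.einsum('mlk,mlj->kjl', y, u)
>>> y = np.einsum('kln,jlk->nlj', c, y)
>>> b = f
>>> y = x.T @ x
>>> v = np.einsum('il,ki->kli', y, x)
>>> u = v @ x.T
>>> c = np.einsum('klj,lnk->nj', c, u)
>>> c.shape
(3, 5)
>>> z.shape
(5, 7)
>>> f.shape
(5, 19, 7)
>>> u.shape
(19, 3, 19)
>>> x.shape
(19, 3)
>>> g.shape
(7, 19, 7)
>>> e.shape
()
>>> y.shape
(3, 3)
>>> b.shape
(5, 19, 7)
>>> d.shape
(19, 5, 19)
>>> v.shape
(19, 3, 3)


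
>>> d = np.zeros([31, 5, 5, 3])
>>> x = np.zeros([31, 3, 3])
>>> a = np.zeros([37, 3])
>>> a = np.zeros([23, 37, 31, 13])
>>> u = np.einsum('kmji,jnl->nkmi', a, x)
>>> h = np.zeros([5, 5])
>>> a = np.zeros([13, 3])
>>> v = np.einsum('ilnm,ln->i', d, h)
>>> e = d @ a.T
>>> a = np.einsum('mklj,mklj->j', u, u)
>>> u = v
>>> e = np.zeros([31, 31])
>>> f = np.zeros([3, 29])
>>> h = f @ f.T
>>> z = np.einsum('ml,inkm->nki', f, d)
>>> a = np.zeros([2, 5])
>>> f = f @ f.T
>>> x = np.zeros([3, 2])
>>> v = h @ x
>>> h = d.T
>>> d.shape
(31, 5, 5, 3)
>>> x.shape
(3, 2)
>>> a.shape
(2, 5)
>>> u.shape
(31,)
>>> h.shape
(3, 5, 5, 31)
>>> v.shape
(3, 2)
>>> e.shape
(31, 31)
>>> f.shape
(3, 3)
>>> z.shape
(5, 5, 31)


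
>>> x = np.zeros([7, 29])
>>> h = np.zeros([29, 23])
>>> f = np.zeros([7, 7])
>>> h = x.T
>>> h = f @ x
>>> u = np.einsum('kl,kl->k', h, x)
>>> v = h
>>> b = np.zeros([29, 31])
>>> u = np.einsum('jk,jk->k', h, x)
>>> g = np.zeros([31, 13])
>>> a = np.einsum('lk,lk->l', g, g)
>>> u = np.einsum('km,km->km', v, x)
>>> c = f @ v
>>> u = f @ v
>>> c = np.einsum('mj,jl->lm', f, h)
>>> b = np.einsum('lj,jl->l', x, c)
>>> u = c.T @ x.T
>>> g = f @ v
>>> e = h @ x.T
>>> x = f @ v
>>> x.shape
(7, 29)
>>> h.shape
(7, 29)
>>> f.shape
(7, 7)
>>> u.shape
(7, 7)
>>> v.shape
(7, 29)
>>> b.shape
(7,)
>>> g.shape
(7, 29)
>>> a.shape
(31,)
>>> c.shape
(29, 7)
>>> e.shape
(7, 7)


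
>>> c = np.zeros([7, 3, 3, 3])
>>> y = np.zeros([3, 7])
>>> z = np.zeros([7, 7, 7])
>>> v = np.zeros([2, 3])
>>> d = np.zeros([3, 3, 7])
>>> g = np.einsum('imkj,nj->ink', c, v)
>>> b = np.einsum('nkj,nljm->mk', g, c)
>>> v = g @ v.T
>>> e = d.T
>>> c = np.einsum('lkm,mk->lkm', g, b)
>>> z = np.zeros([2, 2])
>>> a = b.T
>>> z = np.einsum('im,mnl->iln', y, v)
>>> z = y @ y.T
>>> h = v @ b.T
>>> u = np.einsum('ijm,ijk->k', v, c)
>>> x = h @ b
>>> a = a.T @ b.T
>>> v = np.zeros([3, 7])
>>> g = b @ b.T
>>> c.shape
(7, 2, 3)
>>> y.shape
(3, 7)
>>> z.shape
(3, 3)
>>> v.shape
(3, 7)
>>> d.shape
(3, 3, 7)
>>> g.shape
(3, 3)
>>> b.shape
(3, 2)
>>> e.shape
(7, 3, 3)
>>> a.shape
(3, 3)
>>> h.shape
(7, 2, 3)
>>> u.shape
(3,)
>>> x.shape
(7, 2, 2)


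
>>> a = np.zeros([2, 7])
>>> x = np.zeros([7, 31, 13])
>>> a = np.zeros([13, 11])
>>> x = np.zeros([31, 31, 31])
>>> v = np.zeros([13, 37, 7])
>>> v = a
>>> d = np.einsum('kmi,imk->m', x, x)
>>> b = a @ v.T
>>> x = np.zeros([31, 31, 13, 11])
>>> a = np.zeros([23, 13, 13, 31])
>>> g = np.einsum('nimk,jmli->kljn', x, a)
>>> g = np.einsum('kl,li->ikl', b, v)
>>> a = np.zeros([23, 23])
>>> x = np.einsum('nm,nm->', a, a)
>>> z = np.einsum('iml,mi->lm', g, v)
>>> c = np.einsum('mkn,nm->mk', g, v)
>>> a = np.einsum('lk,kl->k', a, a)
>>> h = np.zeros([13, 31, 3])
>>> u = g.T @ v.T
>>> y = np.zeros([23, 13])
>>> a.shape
(23,)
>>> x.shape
()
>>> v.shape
(13, 11)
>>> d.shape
(31,)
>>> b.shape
(13, 13)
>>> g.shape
(11, 13, 13)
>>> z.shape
(13, 13)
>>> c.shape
(11, 13)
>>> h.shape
(13, 31, 3)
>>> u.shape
(13, 13, 13)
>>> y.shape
(23, 13)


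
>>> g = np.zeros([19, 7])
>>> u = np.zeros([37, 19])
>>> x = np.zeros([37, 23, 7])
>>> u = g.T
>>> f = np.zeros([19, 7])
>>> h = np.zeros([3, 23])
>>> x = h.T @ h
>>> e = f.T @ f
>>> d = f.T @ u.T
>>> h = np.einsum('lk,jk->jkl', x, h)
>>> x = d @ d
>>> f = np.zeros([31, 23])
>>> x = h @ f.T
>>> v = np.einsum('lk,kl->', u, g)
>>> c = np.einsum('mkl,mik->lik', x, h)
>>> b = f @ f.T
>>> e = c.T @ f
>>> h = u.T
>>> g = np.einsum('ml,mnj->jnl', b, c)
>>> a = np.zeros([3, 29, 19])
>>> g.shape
(23, 23, 31)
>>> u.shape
(7, 19)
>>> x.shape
(3, 23, 31)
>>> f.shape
(31, 23)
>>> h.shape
(19, 7)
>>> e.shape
(23, 23, 23)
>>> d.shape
(7, 7)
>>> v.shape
()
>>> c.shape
(31, 23, 23)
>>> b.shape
(31, 31)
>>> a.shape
(3, 29, 19)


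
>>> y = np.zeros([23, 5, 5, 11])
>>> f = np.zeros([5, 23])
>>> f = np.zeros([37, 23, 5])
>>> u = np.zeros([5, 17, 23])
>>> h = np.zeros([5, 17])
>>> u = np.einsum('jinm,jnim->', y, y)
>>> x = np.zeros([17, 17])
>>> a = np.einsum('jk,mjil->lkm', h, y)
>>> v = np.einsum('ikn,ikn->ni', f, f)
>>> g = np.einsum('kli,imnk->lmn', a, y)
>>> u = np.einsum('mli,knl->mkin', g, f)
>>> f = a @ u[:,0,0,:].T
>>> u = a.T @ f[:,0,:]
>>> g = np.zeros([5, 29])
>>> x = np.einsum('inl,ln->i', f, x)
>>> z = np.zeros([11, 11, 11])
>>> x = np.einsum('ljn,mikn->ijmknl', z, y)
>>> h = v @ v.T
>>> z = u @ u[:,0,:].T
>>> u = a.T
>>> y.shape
(23, 5, 5, 11)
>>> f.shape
(11, 17, 17)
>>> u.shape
(23, 17, 11)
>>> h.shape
(5, 5)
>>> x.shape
(5, 11, 23, 5, 11, 11)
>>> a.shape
(11, 17, 23)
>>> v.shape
(5, 37)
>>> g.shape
(5, 29)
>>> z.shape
(23, 17, 23)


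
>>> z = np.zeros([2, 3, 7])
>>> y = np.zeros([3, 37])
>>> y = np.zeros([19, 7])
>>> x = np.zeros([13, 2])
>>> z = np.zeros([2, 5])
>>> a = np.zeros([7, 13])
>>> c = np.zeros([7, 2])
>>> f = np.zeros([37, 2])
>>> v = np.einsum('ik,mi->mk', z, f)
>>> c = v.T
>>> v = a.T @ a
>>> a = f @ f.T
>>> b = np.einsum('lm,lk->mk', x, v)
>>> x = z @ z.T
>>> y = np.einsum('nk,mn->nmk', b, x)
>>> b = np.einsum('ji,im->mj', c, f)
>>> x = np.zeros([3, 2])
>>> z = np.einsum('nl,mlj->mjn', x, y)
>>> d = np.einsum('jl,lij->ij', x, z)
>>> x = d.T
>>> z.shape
(2, 13, 3)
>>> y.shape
(2, 2, 13)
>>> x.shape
(3, 13)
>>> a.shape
(37, 37)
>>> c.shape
(5, 37)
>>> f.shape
(37, 2)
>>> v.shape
(13, 13)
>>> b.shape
(2, 5)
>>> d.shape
(13, 3)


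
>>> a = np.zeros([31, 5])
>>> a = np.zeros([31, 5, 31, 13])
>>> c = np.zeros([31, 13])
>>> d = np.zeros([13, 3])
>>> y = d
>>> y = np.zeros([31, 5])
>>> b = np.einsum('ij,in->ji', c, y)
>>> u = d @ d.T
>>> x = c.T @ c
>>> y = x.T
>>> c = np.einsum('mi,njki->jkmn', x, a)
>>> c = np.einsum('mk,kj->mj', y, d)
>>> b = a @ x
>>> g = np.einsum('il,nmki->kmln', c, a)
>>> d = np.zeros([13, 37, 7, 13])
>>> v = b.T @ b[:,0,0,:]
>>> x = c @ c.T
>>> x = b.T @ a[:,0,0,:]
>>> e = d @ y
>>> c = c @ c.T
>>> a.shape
(31, 5, 31, 13)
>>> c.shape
(13, 13)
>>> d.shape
(13, 37, 7, 13)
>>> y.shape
(13, 13)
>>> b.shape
(31, 5, 31, 13)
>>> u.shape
(13, 13)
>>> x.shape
(13, 31, 5, 13)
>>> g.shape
(31, 5, 3, 31)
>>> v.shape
(13, 31, 5, 13)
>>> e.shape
(13, 37, 7, 13)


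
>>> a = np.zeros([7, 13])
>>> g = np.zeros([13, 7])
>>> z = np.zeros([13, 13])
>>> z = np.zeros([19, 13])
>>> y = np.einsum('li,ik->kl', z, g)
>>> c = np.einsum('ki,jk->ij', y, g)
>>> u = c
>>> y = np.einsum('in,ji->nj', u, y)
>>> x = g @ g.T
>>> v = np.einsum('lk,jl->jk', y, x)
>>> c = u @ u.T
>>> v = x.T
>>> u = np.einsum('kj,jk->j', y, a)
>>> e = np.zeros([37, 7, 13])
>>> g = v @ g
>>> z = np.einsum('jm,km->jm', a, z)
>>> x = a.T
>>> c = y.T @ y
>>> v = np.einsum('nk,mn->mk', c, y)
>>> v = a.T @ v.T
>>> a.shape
(7, 13)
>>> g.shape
(13, 7)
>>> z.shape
(7, 13)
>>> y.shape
(13, 7)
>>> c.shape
(7, 7)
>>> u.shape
(7,)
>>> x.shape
(13, 7)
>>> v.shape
(13, 13)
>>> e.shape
(37, 7, 13)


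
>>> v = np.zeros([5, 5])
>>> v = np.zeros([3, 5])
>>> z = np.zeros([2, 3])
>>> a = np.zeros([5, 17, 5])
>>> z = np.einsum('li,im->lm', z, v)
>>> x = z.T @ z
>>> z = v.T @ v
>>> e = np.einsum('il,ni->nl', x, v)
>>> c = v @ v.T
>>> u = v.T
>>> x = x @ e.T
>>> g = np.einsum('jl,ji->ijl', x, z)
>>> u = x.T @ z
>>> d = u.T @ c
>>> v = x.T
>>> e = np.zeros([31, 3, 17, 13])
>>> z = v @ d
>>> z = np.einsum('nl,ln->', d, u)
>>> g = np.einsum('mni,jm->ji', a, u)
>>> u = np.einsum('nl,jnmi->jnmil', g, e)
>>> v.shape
(3, 5)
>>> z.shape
()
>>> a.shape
(5, 17, 5)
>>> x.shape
(5, 3)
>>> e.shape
(31, 3, 17, 13)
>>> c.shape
(3, 3)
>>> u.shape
(31, 3, 17, 13, 5)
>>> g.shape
(3, 5)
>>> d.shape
(5, 3)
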